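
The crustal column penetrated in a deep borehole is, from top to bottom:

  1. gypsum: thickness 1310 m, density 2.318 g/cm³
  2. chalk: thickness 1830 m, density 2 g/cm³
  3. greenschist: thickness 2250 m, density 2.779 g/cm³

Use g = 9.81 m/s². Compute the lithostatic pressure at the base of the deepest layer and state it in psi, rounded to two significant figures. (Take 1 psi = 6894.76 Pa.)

18000 psi

gypsum: 2318 kg/m³ × 9.81 m/s² × 1310 m = 2.979×10^7 Pa = 4321 psi
chalk: 2000 kg/m³ × 9.81 m/s² × 1830 m = 3.590×10^7 Pa = 5208 psi
greenschist: 2779 kg/m³ × 9.81 m/s² × 2250 m = 6.134×10^7 Pa = 8897 psi
Total = 4321 + 5208 + 8897 = 18425 psi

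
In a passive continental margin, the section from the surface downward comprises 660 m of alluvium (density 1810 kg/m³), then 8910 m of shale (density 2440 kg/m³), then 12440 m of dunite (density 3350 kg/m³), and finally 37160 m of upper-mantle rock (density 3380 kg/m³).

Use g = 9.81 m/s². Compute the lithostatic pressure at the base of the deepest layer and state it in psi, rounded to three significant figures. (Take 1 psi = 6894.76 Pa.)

alluvium: 1810 kg/m³ × 9.81 m/s² × 660 m = 1.172×10^7 Pa = 1700 psi
shale: 2440 kg/m³ × 9.81 m/s² × 8910 m = 2.133×10^8 Pa = 30933 psi
dunite: 3350 kg/m³ × 9.81 m/s² × 12440 m = 4.088×10^8 Pa = 59295 psi
upper-mantle rock: 3380 kg/m³ × 9.81 m/s² × 37160 m = 1.232×10^9 Pa = 1.787×10^5 psi
Total = 1700 + 30933 + 59295 + 1.787×10^5 = 2.7063×10^5 psi

271000 psi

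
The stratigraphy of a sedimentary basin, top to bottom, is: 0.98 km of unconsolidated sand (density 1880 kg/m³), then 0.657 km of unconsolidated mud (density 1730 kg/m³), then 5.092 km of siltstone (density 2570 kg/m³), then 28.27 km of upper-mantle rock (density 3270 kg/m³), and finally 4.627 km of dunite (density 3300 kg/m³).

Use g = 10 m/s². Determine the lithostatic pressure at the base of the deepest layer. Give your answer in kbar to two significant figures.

unconsolidated sand: 1880 kg/m³ × 10 m/s² × 980 m = 1.842×10^7 Pa = 0.1842 kbar
unconsolidated mud: 1730 kg/m³ × 10 m/s² × 657 m = 1.137×10^7 Pa = 0.1137 kbar
siltstone: 2570 kg/m³ × 10 m/s² × 5092 m = 1.309×10^8 Pa = 1.309 kbar
upper-mantle rock: 3270 kg/m³ × 10 m/s² × 28270 m = 9.244×10^8 Pa = 9.244 kbar
dunite: 3300 kg/m³ × 10 m/s² × 4627 m = 1.527×10^8 Pa = 1.527 kbar
Total = 0.1842 + 0.1137 + 1.309 + 9.244 + 1.527 = 12.378 kbar

12 kbar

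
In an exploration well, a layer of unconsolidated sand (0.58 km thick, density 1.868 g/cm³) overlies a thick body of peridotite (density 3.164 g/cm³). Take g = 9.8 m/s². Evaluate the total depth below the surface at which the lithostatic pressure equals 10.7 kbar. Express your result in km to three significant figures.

Pressure at base of upper layers: 1868×9.8×580 = 1.062×10^7 Pa = 0.1062 kbar
Remaining pressure to be supplied by peridotite: 1.070×10^9 − 1.062×10^7 = 1.059×10^9 Pa
Additional depth in peridotite = 1.059×10^9 Pa / (3164 kg/m³ × 9.8 m/s²) = 34166 m
Total depth = 580 m + 34166 m = 34746 m
= 34.746 km

34.7 km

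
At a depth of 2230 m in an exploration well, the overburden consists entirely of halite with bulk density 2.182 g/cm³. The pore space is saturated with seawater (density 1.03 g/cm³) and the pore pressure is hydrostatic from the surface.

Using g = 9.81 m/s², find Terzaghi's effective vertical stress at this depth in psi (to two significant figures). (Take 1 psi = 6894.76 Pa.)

3700 psi

Overburden (lithostatic) stress σ_v:
halite: 2182 kg/m³ × 9.81 m/s² × 2230 m = 4.773×10^7 Pa = 47.73 MPa
Pore pressure P_p = 1030 kg/m³ × 9.81 m/s² × 2230 m = 2.253×10^7 Pa = 22.53 MPa
Effective stress σ' = σ_v − P_p = 47.73 − 22.53 = 25.201 MPa = 3655.2 psi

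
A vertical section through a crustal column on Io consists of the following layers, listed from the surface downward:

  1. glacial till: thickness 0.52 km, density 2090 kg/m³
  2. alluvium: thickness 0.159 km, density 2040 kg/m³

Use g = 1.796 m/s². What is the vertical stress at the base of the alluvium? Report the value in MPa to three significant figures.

glacial till: 2090 kg/m³ × 1.796 m/s² × 520 m = 1.952×10^6 Pa = 1.952 MPa
alluvium: 2040 kg/m³ × 1.796 m/s² × 159 m = 5.826×10^5 Pa = 0.5826 MPa
Total = 1.952 + 0.5826 = 2.5344 MPa

2.53 MPa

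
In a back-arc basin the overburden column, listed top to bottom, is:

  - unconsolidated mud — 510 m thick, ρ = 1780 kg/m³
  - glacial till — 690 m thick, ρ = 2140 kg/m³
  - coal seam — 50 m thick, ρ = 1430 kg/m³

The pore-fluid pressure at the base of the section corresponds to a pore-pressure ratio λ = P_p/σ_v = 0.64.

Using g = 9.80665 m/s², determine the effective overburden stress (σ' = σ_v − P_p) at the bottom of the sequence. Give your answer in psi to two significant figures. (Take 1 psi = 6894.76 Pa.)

1300 psi

Overburden (lithostatic) stress σ_v:
unconsolidated mud: 1780 kg/m³ × 9.80665 m/s² × 510 m = 8.902×10^6 Pa = 8.902 MPa
glacial till: 2140 kg/m³ × 9.80665 m/s² × 690 m = 1.448×10^7 Pa = 14.48 MPa
coal seam: 1430 kg/m³ × 9.80665 m/s² × 50 m = 7.012×10^5 Pa = 0.7012 MPa
Total = 8.902 + 14.48 + 0.7012 = 24.084 MPa
Pore pressure P_p = λ·σ_v = 0.64 × 24.08 MPa = 15.41 MPa
Effective stress σ' = σ_v − P_p = 24.08 − 15.41 = 8.6703 MPa = 1257.5 psi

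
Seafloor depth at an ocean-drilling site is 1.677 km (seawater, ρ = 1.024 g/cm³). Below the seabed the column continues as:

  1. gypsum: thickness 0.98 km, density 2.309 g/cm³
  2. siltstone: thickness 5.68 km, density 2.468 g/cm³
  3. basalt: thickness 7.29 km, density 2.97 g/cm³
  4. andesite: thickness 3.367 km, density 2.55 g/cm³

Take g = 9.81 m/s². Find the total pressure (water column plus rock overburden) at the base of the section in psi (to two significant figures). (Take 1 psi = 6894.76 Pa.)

seawater: 1024 kg/m³ × 9.81 m/s² × 1677 m = 1.685×10^7 Pa = 2443 psi
gypsum: 2309 kg/m³ × 9.81 m/s² × 980 m = 2.220×10^7 Pa = 3220 psi
siltstone: 2468 kg/m³ × 9.81 m/s² × 5680 m = 1.375×10^8 Pa = 19945 psi
basalt: 2970 kg/m³ × 9.81 m/s² × 7290 m = 2.124×10^8 Pa = 30806 psi
andesite: 2550 kg/m³ × 9.81 m/s² × 3367 m = 8.423×10^7 Pa = 12216 psi
Total = 2443 + 3220 + 19945 + 30806 + 12216 = 68630 psi

69000 psi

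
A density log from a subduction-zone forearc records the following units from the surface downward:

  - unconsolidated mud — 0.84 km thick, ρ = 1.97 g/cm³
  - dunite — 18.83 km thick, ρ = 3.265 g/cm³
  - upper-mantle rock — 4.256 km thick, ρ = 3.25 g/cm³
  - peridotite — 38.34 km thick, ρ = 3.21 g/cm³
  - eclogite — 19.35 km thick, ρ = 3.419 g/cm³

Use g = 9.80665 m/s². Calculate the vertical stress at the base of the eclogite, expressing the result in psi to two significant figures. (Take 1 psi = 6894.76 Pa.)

unconsolidated mud: 1970 kg/m³ × 9.80665 m/s² × 840 m = 1.623×10^7 Pa = 2354 psi
dunite: 3265 kg/m³ × 9.80665 m/s² × 18830 m = 6.029×10^8 Pa = 87445 psi
upper-mantle rock: 3250 kg/m³ × 9.80665 m/s² × 4256 m = 1.356×10^8 Pa = 19674 psi
peridotite: 3210 kg/m³ × 9.80665 m/s² × 38340 m = 1.207×10^9 Pa = 1.750×10^5 psi
eclogite: 3419 kg/m³ × 9.80665 m/s² × 19350 m = 6.488×10^8 Pa = 94098 psi
Total = 2354 + 87445 + 19674 + 1.750×10^5 + 94098 = 3.7862×10^5 psi

380000 psi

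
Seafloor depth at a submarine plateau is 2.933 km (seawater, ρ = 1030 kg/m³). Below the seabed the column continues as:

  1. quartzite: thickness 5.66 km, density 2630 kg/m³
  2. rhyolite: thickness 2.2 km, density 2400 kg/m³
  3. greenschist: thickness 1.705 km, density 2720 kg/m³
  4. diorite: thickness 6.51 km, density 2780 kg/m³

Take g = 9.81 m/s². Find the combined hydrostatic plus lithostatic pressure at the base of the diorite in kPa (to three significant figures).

450000 kPa

seawater: 1030 kg/m³ × 9.81 m/s² × 2933 m = 2.964×10^7 Pa = 29636 kPa
quartzite: 2630 kg/m³ × 9.81 m/s² × 5660 m = 1.460×10^8 Pa = 1.460×10^5 kPa
rhyolite: 2400 kg/m³ × 9.81 m/s² × 2200 m = 5.180×10^7 Pa = 51797 kPa
greenschist: 2720 kg/m³ × 9.81 m/s² × 1705 m = 4.549×10^7 Pa = 45495 kPa
diorite: 2780 kg/m³ × 9.81 m/s² × 6510 m = 1.775×10^8 Pa = 1.775×10^5 kPa
Total = 29636 + 1.460×10^5 + 51797 + 45495 + 1.775×10^5 = 4.5050×10^5 kPa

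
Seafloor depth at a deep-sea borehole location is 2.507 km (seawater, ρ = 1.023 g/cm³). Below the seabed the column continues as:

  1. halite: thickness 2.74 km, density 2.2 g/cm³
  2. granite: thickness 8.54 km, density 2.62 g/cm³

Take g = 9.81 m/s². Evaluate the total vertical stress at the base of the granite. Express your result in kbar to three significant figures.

3.04 kbar

seawater: 1023 kg/m³ × 9.81 m/s² × 2507 m = 2.516×10^7 Pa = 0.2516 kbar
halite: 2200 kg/m³ × 9.81 m/s² × 2740 m = 5.913×10^7 Pa = 0.5913 kbar
granite: 2620 kg/m³ × 9.81 m/s² × 8540 m = 2.195×10^8 Pa = 2.195 kbar
Total = 0.2516 + 0.5913 + 2.195 = 3.0379 kbar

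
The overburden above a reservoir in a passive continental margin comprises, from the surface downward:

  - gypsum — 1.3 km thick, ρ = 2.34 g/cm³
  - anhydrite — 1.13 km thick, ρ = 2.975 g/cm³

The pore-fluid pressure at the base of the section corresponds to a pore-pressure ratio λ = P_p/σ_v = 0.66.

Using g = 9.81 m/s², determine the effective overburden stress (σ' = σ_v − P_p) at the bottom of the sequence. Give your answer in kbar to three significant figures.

0.214 kbar

Overburden (lithostatic) stress σ_v:
gypsum: 2340 kg/m³ × 9.81 m/s² × 1300 m = 2.984×10^7 Pa = 29.84 MPa
anhydrite: 2975 kg/m³ × 9.81 m/s² × 1130 m = 3.298×10^7 Pa = 32.98 MPa
Total = 29.84 + 32.98 = 62.821 MPa
Pore pressure P_p = λ·σ_v = 0.66 × 62.82 MPa = 41.46 MPa
Effective stress σ' = σ_v − P_p = 62.82 − 41.46 = 21.359 MPa = 0.21359 kbar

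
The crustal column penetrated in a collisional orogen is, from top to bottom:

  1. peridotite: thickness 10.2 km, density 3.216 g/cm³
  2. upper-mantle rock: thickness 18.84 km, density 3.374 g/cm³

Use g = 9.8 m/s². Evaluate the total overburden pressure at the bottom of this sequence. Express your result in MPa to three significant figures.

peridotite: 3216 kg/m³ × 9.8 m/s² × 10200 m = 3.215×10^8 Pa = 321.5 MPa
upper-mantle rock: 3374 kg/m³ × 9.8 m/s² × 18840 m = 6.229×10^8 Pa = 622.9 MPa
Total = 321.5 + 622.9 = 944.42 MPa

944 MPa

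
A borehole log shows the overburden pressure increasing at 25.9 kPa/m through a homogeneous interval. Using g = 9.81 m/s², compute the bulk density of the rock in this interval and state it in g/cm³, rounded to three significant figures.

2.64 g/cm³

ρ = (dP/dz)/g = 25.9 kPa/m / 9.81 m/s² = 25900 Pa/m / 9.81 m/s² = 2640.2 kg/m³
= 2.640 g/cm³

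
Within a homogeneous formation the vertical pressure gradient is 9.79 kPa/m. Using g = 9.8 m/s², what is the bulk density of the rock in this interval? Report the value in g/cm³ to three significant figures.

ρ = (dP/dz)/g = 9.79 kPa/m / 9.8 m/s² = 9790.0 Pa/m / 9.8 m/s² = 998.98 kg/m³
= 0.9990 g/cm³

0.999 g/cm³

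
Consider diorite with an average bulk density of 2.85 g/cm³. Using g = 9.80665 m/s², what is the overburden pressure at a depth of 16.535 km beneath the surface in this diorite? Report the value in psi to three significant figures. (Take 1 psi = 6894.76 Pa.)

diorite: 2850 kg/m³ × 9.80665 m/s² × 16535 m = 4.621×10^8 Pa = 67027 psi

67000 psi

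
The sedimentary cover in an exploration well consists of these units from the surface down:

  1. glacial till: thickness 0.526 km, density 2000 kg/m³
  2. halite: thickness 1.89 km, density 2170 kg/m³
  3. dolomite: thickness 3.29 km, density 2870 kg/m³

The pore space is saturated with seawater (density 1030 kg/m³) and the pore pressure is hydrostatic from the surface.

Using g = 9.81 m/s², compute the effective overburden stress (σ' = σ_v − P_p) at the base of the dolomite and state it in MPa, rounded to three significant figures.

85.5 MPa

Overburden (lithostatic) stress σ_v:
glacial till: 2000 kg/m³ × 9.81 m/s² × 526 m = 1.032×10^7 Pa = 10.32 MPa
halite: 2170 kg/m³ × 9.81 m/s² × 1890 m = 4.023×10^7 Pa = 40.23 MPa
dolomite: 2870 kg/m³ × 9.81 m/s² × 3290 m = 9.263×10^7 Pa = 92.63 MPa
Total = 10.32 + 40.23 + 92.63 = 143.18 MPa
Pore pressure P_p = 1030 kg/m³ × 9.81 m/s² × 5706 m = 5.766×10^7 Pa = 57.66 MPa
Effective stress σ' = σ_v − P_p = 143.2 − 57.66 = 85.528 MPa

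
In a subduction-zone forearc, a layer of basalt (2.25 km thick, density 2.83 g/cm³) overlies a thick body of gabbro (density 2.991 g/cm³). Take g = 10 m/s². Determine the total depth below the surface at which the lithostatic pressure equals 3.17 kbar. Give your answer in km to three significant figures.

Pressure at base of upper layers: 2830×10×2250 = 6.367×10^7 Pa = 0.6368 kbar
Remaining pressure to be supplied by gabbro: 3.170×10^8 − 6.367×10^7 = 2.533×10^8 Pa
Additional depth in gabbro = 2.533×10^8 Pa / (2991 kg/m³ × 10 m/s²) = 8469.6 m
Total depth = 2250 m + 8469.6 m = 10720 m
= 10.720 km

10.7 km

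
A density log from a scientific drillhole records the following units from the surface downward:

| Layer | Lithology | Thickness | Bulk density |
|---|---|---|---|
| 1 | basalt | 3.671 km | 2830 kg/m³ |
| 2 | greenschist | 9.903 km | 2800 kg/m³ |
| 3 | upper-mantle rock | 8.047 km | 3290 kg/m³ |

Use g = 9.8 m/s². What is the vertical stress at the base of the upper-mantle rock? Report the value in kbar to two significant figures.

6.3 kbar

basalt: 2830 kg/m³ × 9.8 m/s² × 3671 m = 1.018×10^8 Pa = 1.018 kbar
greenschist: 2800 kg/m³ × 9.8 m/s² × 9903 m = 2.717×10^8 Pa = 2.717 kbar
upper-mantle rock: 3290 kg/m³ × 9.8 m/s² × 8047 m = 2.595×10^8 Pa = 2.595 kbar
Total = 1.018 + 2.717 + 2.595 = 6.3300 kbar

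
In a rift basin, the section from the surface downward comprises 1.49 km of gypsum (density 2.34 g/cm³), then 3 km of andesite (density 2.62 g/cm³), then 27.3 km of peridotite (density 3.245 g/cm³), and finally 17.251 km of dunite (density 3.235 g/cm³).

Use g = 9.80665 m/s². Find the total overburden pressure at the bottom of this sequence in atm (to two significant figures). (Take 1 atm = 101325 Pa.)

gypsum: 2340 kg/m³ × 9.80665 m/s² × 1490 m = 3.419×10^7 Pa = 337.4 atm
andesite: 2620 kg/m³ × 9.80665 m/s² × 3000 m = 7.708×10^7 Pa = 760.7 atm
peridotite: 3245 kg/m³ × 9.80665 m/s² × 27300 m = 8.688×10^8 Pa = 8574 atm
dunite: 3235 kg/m³ × 9.80665 m/s² × 17251 m = 5.473×10^8 Pa = 5401 atm
Total = 337.4 + 760.7 + 8574 + 5401 = 15073 atm

15000 atm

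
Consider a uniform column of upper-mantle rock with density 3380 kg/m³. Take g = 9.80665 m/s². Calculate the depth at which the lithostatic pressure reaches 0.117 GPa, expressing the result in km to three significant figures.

3.53 km

h = P/(ρg) = 0.117 GPa / (3380 kg/m³ × 9.80665 m/s²) = 1.170×10^8 Pa / 33146 Pa/m = 3529.8 m
= 3.5298 km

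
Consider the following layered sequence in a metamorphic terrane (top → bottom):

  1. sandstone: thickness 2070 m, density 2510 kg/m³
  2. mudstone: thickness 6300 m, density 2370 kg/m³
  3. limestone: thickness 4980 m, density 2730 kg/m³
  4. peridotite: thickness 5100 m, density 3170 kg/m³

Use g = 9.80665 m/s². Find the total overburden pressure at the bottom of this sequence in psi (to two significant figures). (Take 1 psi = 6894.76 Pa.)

sandstone: 2510 kg/m³ × 9.80665 m/s² × 2070 m = 5.095×10^7 Pa = 7390 psi
mudstone: 2370 kg/m³ × 9.80665 m/s² × 6300 m = 1.464×10^8 Pa = 21237 psi
limestone: 2730 kg/m³ × 9.80665 m/s² × 4980 m = 1.333×10^8 Pa = 19337 psi
peridotite: 3170 kg/m³ × 9.80665 m/s² × 5100 m = 1.585×10^8 Pa = 22995 psi
Total = 7390 + 21237 + 19337 + 22995 = 70959 psi

71000 psi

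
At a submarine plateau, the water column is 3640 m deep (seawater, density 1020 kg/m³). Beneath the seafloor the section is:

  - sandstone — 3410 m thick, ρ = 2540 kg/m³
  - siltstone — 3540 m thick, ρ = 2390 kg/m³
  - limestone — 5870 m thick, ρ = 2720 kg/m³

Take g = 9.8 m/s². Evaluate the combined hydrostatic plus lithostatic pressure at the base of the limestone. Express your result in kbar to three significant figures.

3.61 kbar

seawater: 1020 kg/m³ × 9.8 m/s² × 3640 m = 3.639×10^7 Pa = 0.3639 kbar
sandstone: 2540 kg/m³ × 9.8 m/s² × 3410 m = 8.488×10^7 Pa = 0.8488 kbar
siltstone: 2390 kg/m³ × 9.8 m/s² × 3540 m = 8.291×10^7 Pa = 0.8291 kbar
limestone: 2720 kg/m³ × 9.8 m/s² × 5870 m = 1.565×10^8 Pa = 1.565 kbar
Total = 0.3639 + 0.8488 + 0.8291 + 1.565 = 3.6065 kbar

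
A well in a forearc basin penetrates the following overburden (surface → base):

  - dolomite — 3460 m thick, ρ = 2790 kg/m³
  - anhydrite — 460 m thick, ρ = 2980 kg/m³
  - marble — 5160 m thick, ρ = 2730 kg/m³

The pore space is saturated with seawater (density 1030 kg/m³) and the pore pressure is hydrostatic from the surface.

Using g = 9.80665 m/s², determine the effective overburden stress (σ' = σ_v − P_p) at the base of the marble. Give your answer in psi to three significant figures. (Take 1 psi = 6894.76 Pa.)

Overburden (lithostatic) stress σ_v:
dolomite: 2790 kg/m³ × 9.80665 m/s² × 3460 m = 9.467×10^7 Pa = 94.67 MPa
anhydrite: 2980 kg/m³ × 9.80665 m/s² × 460 m = 1.344×10^7 Pa = 13.44 MPa
marble: 2730 kg/m³ × 9.80665 m/s² × 5160 m = 1.381×10^8 Pa = 138.1 MPa
Total = 94.67 + 13.44 + 138.1 = 246.25 MPa
Pore pressure P_p = 1030 kg/m³ × 9.80665 m/s² × 9080 m = 9.172×10^7 Pa = 91.72 MPa
Effective stress σ' = σ_v − P_p = 246.3 − 91.72 = 154.54 MPa = 22414 psi

22400 psi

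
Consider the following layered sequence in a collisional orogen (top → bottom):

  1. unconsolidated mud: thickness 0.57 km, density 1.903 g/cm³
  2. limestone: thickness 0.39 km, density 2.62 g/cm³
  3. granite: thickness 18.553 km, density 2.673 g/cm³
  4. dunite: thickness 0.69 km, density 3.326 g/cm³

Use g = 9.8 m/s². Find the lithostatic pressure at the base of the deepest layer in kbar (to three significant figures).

5.29 kbar

unconsolidated mud: 1903 kg/m³ × 9.8 m/s² × 570 m = 1.063×10^7 Pa = 0.1063 kbar
limestone: 2620 kg/m³ × 9.8 m/s² × 390 m = 1.001×10^7 Pa = 0.1001 kbar
granite: 2673 kg/m³ × 9.8 m/s² × 18553 m = 4.860×10^8 Pa = 4.860 kbar
dunite: 3326 kg/m³ × 9.8 m/s² × 690 m = 2.249×10^7 Pa = 0.2249 kbar
Total = 0.1063 + 0.1001 + 4.860 + 0.2249 = 5.2914 kbar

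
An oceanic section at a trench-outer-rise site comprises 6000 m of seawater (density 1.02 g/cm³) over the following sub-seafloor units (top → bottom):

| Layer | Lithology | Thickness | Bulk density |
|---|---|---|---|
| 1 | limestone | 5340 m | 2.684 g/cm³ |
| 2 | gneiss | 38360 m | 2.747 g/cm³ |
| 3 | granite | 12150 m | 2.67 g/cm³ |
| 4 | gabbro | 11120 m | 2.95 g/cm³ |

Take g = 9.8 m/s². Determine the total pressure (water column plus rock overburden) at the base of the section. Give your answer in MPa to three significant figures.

1870 MPa

seawater: 1020 kg/m³ × 9.8 m/s² × 6000 m = 5.998×10^7 Pa = 59.98 MPa
limestone: 2684 kg/m³ × 9.8 m/s² × 5340 m = 1.405×10^8 Pa = 140.5 MPa
gneiss: 2747 kg/m³ × 9.8 m/s² × 38360 m = 1.033×10^9 Pa = 1033 MPa
granite: 2670 kg/m³ × 9.8 m/s² × 12150 m = 3.179×10^8 Pa = 317.9 MPa
gabbro: 2950 kg/m³ × 9.8 m/s² × 11120 m = 3.215×10^8 Pa = 321.5 MPa
Total = 59.98 + 140.5 + 1033 + 317.9 + 321.5 = 1872.5 MPa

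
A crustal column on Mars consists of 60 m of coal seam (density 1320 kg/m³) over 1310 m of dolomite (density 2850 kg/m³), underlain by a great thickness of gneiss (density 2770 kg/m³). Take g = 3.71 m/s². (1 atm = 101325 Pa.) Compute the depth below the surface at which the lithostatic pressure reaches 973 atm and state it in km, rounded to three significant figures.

9.59 km

Pressure at base of upper layers: 1320×3.71×60 + 2850×3.71×1310 = 1.415×10^7 Pa = 139.6 atm
Remaining pressure to be supplied by gneiss: 9.859×10^7 − 1.415×10^7 = 8.444×10^7 Pa
Additional depth in gneiss = 8.444×10^7 Pa / (2770 kg/m³ × 3.71 m/s²) = 8217.0 m
Total depth = 1370 m + 8217.0 m = 9587.0 m
= 9.5870 km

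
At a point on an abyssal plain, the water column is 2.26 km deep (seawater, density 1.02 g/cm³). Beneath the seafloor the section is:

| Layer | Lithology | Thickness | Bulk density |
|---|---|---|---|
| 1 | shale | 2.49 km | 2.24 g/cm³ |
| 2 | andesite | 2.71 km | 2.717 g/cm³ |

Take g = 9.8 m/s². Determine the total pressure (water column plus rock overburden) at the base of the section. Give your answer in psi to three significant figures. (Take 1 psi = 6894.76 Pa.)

seawater: 1020 kg/m³ × 9.8 m/s² × 2260 m = 2.259×10^7 Pa = 3277 psi
shale: 2240 kg/m³ × 9.8 m/s² × 2490 m = 5.466×10^7 Pa = 7928 psi
andesite: 2717 kg/m³ × 9.8 m/s² × 2710 m = 7.216×10^7 Pa = 10466 psi
Total = 3277 + 7928 + 10466 = 21670 psi

21700 psi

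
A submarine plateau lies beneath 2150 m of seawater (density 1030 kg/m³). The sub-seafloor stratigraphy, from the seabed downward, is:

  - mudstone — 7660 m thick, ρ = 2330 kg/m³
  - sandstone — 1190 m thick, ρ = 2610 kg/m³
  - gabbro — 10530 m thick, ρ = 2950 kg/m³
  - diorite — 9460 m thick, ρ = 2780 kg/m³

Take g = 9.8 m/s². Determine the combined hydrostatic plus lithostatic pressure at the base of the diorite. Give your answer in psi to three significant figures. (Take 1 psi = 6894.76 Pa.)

114000 psi

seawater: 1030 kg/m³ × 9.8 m/s² × 2150 m = 2.170×10^7 Pa = 3148 psi
mudstone: 2330 kg/m³ × 9.8 m/s² × 7660 m = 1.749×10^8 Pa = 25368 psi
sandstone: 2610 kg/m³ × 9.8 m/s² × 1190 m = 3.044×10^7 Pa = 4415 psi
gabbro: 2950 kg/m³ × 9.8 m/s² × 10530 m = 3.044×10^8 Pa = 44153 psi
diorite: 2780 kg/m³ × 9.8 m/s² × 9460 m = 2.577×10^8 Pa = 37380 psi
Total = 3148 + 25368 + 4415 + 44153 + 37380 = 1.1446×10^5 psi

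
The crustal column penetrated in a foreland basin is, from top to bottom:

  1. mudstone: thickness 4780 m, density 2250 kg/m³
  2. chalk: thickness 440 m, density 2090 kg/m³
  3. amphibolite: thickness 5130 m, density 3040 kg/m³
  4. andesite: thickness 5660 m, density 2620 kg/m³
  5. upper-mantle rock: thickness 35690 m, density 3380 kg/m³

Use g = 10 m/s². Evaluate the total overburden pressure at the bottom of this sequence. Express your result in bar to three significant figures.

mudstone: 2250 kg/m³ × 10 m/s² × 4780 m = 1.075×10^8 Pa = 1076 bar
chalk: 2090 kg/m³ × 10 m/s² × 440 m = 9.196×10^6 Pa = 91.96 bar
amphibolite: 3040 kg/m³ × 10 m/s² × 5130 m = 1.560×10^8 Pa = 1560 bar
andesite: 2620 kg/m³ × 10 m/s² × 5660 m = 1.483×10^8 Pa = 1483 bar
upper-mantle rock: 3380 kg/m³ × 10 m/s² × 35690 m = 1.206×10^9 Pa = 12063 bar
Total = 1076 + 91.96 + 1560 + 1483 + 12063 = 16273 bar

16300 bar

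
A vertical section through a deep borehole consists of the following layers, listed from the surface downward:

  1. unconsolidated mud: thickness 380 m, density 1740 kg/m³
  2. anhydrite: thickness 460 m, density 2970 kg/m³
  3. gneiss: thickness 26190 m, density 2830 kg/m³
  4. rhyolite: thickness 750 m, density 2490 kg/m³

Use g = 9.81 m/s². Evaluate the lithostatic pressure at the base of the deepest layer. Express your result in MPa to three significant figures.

765 MPa

unconsolidated mud: 1740 kg/m³ × 9.81 m/s² × 380 m = 6.486×10^6 Pa = 6.486 MPa
anhydrite: 2970 kg/m³ × 9.81 m/s² × 460 m = 1.340×10^7 Pa = 13.40 MPa
gneiss: 2830 kg/m³ × 9.81 m/s² × 26190 m = 7.271×10^8 Pa = 727.1 MPa
rhyolite: 2490 kg/m³ × 9.81 m/s² × 750 m = 1.832×10^7 Pa = 18.32 MPa
Total = 6.486 + 13.40 + 727.1 + 18.32 = 765.30 MPa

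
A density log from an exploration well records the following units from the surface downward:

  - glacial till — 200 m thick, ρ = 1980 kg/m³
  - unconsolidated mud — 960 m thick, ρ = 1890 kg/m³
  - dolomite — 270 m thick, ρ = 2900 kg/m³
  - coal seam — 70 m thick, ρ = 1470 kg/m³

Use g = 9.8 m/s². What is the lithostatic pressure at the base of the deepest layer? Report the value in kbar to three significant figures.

glacial till: 1980 kg/m³ × 9.8 m/s² × 200 m = 3.881×10^6 Pa = 0.03881 kbar
unconsolidated mud: 1890 kg/m³ × 9.8 m/s² × 960 m = 1.778×10^7 Pa = 0.1778 kbar
dolomite: 2900 kg/m³ × 9.8 m/s² × 270 m = 7.673×10^6 Pa = 0.07673 kbar
coal seam: 1470 kg/m³ × 9.8 m/s² × 70 m = 1.008×10^6 Pa = 0.01008 kbar
Total = 0.03881 + 0.1778 + 0.07673 + 0.01008 = 0.30344 kbar

0.303 kbar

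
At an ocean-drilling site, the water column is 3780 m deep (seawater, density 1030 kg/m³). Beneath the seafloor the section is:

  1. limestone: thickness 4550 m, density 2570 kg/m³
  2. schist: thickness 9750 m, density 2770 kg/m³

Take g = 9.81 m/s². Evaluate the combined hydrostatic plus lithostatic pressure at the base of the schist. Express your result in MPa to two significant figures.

seawater: 1030 kg/m³ × 9.81 m/s² × 3780 m = 3.819×10^7 Pa = 38.19 MPa
limestone: 2570 kg/m³ × 9.81 m/s² × 4550 m = 1.147×10^8 Pa = 114.7 MPa
schist: 2770 kg/m³ × 9.81 m/s² × 9750 m = 2.649×10^8 Pa = 264.9 MPa
Total = 38.19 + 114.7 + 264.9 = 417.85 MPa

420 MPa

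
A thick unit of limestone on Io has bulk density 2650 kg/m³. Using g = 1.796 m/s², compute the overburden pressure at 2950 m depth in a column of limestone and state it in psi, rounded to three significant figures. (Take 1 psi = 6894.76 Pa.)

2040 psi

limestone: 2650 kg/m³ × 1.796 m/s² × 2950 m = 1.404×10^7 Pa = 2036 psi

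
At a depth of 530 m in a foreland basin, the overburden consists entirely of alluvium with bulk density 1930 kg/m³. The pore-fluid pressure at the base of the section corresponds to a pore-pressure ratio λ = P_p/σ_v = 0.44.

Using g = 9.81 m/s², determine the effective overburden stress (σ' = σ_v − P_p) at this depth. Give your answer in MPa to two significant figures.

5.6 MPa

Overburden (lithostatic) stress σ_v:
alluvium: 1930 kg/m³ × 9.81 m/s² × 530 m = 1.003×10^7 Pa = 10.03 MPa
Pore pressure P_p = λ·σ_v = 0.44 × 10.03 MPa = 4.415 MPa
Effective stress σ' = σ_v − P_p = 10.03 − 4.415 = 5.6194 MPa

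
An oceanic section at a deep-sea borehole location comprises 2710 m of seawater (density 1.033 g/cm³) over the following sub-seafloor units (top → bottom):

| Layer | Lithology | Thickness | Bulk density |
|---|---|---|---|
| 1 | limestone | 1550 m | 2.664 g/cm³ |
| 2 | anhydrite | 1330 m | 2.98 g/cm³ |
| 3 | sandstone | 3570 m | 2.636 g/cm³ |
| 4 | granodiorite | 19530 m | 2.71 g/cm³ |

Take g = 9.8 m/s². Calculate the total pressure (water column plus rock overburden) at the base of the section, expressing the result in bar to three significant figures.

7180 bar

seawater: 1033 kg/m³ × 9.8 m/s² × 2710 m = 2.743×10^7 Pa = 274.3 bar
limestone: 2664 kg/m³ × 9.8 m/s² × 1550 m = 4.047×10^7 Pa = 404.7 bar
anhydrite: 2980 kg/m³ × 9.8 m/s² × 1330 m = 3.884×10^7 Pa = 388.4 bar
sandstone: 2636 kg/m³ × 9.8 m/s² × 3570 m = 9.222×10^7 Pa = 922.2 bar
granodiorite: 2710 kg/m³ × 9.8 m/s² × 19530 m = 5.187×10^8 Pa = 5187 bar
Total = 274.3 + 404.7 + 388.4 + 922.2 + 5187 = 7176.4 bar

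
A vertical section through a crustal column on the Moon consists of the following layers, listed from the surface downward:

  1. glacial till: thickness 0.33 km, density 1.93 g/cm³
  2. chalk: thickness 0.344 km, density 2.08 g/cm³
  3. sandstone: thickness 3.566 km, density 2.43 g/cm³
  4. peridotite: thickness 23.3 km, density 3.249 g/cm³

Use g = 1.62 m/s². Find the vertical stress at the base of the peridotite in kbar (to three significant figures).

1.39 kbar

glacial till: 1930 kg/m³ × 1.62 m/s² × 330 m = 1.032×10^6 Pa = 0.01032 kbar
chalk: 2080 kg/m³ × 1.62 m/s² × 344 m = 1.159×10^6 Pa = 0.01159 kbar
sandstone: 2430 kg/m³ × 1.62 m/s² × 3566 m = 1.404×10^7 Pa = 0.1404 kbar
peridotite: 3249 kg/m³ × 1.62 m/s² × 23300 m = 1.226×10^8 Pa = 1.226 kbar
Total = 0.01032 + 0.01159 + 0.1404 + 1.226 = 1.3887 kbar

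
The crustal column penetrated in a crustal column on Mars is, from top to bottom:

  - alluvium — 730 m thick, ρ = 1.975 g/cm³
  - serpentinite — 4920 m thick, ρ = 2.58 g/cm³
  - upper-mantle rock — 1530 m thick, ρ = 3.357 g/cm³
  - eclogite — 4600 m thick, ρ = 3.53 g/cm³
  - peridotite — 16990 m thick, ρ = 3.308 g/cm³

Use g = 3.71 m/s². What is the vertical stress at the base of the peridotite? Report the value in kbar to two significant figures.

alluvium: 1975 kg/m³ × 3.71 m/s² × 730 m = 5.349×10^6 Pa = 0.05349 kbar
serpentinite: 2580 kg/m³ × 3.71 m/s² × 4920 m = 4.709×10^7 Pa = 0.4709 kbar
upper-mantle rock: 3357 kg/m³ × 3.71 m/s² × 1530 m = 1.906×10^7 Pa = 0.1906 kbar
eclogite: 3530 kg/m³ × 3.71 m/s² × 4600 m = 6.024×10^7 Pa = 0.6024 kbar
peridotite: 3308 kg/m³ × 3.71 m/s² × 16990 m = 2.085×10^8 Pa = 2.085 kbar
Total = 0.05349 + 0.4709 + 0.1906 + 0.6024 + 2.085 = 3.4025 kbar

3.4 kbar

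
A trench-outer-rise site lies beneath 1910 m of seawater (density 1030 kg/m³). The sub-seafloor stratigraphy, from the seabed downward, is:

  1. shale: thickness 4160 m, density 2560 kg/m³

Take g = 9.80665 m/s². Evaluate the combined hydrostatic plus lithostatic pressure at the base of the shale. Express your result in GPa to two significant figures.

0.12 GPa

seawater: 1030 kg/m³ × 9.80665 m/s² × 1910 m = 1.929×10^7 Pa = 0.01929 GPa
shale: 2560 kg/m³ × 9.80665 m/s² × 4160 m = 1.044×10^8 Pa = 0.1044 GPa
Total = 0.01929 + 0.1044 = 0.12373 GPa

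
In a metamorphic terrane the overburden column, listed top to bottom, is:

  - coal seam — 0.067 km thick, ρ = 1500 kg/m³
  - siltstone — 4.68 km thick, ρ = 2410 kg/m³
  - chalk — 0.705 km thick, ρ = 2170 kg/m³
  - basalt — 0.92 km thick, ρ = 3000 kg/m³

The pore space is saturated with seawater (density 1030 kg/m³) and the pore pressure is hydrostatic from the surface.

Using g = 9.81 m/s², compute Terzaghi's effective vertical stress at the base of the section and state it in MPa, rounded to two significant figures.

89 MPa

Overburden (lithostatic) stress σ_v:
coal seam: 1500 kg/m³ × 9.81 m/s² × 67 m = 9.859×10^5 Pa = 0.9859 MPa
siltstone: 2410 kg/m³ × 9.81 m/s² × 4680 m = 1.106×10^8 Pa = 110.6 MPa
chalk: 2170 kg/m³ × 9.81 m/s² × 705 m = 1.501×10^7 Pa = 15.01 MPa
basalt: 3000 kg/m³ × 9.81 m/s² × 920 m = 2.708×10^7 Pa = 27.08 MPa
Total = 0.9859 + 110.6 + 15.01 + 27.08 = 153.71 MPa
Pore pressure P_p = 1030 kg/m³ × 9.81 m/s² × 6372 m = 6.438×10^7 Pa = 64.38 MPa
Effective stress σ' = σ_v − P_p = 153.7 − 64.38 = 89.330 MPa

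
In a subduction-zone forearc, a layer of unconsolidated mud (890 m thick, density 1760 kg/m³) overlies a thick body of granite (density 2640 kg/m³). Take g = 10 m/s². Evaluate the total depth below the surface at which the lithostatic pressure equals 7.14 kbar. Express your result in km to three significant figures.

27.3 km

Pressure at base of upper layers: 1760×10×890 = 1.566×10^7 Pa = 0.1566 kbar
Remaining pressure to be supplied by granite: 7.140×10^8 − 1.566×10^7 = 6.983×10^8 Pa
Additional depth in granite = 6.983×10^8 Pa / (2640 kg/m³ × 10 m/s²) = 26452 m
Total depth = 890 m + 26452 m = 27342 m
= 27.342 km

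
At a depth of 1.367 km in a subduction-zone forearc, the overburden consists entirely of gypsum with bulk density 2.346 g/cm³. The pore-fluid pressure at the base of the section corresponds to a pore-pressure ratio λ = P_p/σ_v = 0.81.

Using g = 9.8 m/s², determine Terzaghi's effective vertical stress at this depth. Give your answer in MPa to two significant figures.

Overburden (lithostatic) stress σ_v:
gypsum: 2346 kg/m³ × 9.8 m/s² × 1367 m = 3.143×10^7 Pa = 31.43 MPa
Pore pressure P_p = λ·σ_v = 0.81 × 31.43 MPa = 25.46 MPa
Effective stress σ' = σ_v − P_p = 31.43 − 25.46 = 5.9714 MPa

6.0 MPa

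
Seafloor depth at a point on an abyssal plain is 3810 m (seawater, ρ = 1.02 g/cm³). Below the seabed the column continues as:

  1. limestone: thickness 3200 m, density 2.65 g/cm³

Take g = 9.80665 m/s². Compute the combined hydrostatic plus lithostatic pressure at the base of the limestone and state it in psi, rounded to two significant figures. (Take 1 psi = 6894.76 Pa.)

18000 psi

seawater: 1020 kg/m³ × 9.80665 m/s² × 3810 m = 3.811×10^7 Pa = 5527 psi
limestone: 2650 kg/m³ × 9.80665 m/s² × 3200 m = 8.316×10^7 Pa = 12061 psi
Total = 5527 + 12061 = 17589 psi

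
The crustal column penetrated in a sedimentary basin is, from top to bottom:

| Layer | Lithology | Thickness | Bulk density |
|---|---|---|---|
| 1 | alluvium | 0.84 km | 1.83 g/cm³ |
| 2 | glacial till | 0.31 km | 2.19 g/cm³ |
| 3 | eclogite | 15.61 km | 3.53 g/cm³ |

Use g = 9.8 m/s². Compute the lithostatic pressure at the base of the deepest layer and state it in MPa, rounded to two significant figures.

alluvium: 1830 kg/m³ × 9.8 m/s² × 840 m = 1.506×10^7 Pa = 15.06 MPa
glacial till: 2190 kg/m³ × 9.8 m/s² × 310 m = 6.653×10^6 Pa = 6.653 MPa
eclogite: 3530 kg/m³ × 9.8 m/s² × 15610 m = 5.400×10^8 Pa = 540.0 MPa
Total = 15.06 + 6.653 + 540.0 = 561.73 MPa

560 MPa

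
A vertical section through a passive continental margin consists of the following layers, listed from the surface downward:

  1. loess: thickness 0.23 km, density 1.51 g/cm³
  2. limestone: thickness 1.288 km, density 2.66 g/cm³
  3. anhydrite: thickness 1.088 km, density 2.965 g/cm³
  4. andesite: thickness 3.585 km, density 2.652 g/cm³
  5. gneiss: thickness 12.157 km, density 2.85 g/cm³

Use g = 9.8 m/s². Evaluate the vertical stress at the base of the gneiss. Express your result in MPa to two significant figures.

500 MPa

loess: 1510 kg/m³ × 9.8 m/s² × 230 m = 3.404×10^6 Pa = 3.404 MPa
limestone: 2660 kg/m³ × 9.8 m/s² × 1288 m = 3.358×10^7 Pa = 33.58 MPa
anhydrite: 2965 kg/m³ × 9.8 m/s² × 1088 m = 3.161×10^7 Pa = 31.61 MPa
andesite: 2652 kg/m³ × 9.8 m/s² × 3585 m = 9.317×10^7 Pa = 93.17 MPa
gneiss: 2850 kg/m³ × 9.8 m/s² × 12157 m = 3.395×10^8 Pa = 339.5 MPa
Total = 3.404 + 33.58 + 31.61 + 93.17 + 339.5 = 501.31 MPa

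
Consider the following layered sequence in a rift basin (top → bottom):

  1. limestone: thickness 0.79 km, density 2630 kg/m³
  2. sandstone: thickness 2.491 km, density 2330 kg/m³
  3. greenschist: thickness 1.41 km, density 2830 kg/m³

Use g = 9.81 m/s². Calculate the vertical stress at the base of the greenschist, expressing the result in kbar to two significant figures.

limestone: 2630 kg/m³ × 9.81 m/s² × 790 m = 2.038×10^7 Pa = 0.2038 kbar
sandstone: 2330 kg/m³ × 9.81 m/s² × 2491 m = 5.694×10^7 Pa = 0.5694 kbar
greenschist: 2830 kg/m³ × 9.81 m/s² × 1410 m = 3.914×10^7 Pa = 0.3914 kbar
Total = 0.2038 + 0.5694 + 0.3914 = 1.1646 kbar

1.2 kbar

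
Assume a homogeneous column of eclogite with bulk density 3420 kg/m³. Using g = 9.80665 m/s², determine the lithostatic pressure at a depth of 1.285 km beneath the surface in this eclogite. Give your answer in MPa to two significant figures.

43 MPa

eclogite: 3420 kg/m³ × 9.80665 m/s² × 1285 m = 4.310×10^7 Pa = 43.10 MPa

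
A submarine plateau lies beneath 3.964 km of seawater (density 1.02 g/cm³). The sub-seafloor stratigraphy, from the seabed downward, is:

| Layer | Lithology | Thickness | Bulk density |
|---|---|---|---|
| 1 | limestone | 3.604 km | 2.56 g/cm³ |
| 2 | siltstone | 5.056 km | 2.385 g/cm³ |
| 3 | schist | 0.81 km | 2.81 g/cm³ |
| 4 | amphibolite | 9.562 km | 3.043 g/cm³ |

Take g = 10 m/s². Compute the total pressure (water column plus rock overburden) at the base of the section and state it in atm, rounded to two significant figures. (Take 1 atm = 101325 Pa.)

seawater: 1020 kg/m³ × 10 m/s² × 3964 m = 4.043×10^7 Pa = 399.0 atm
limestone: 2560 kg/m³ × 10 m/s² × 3604 m = 9.226×10^7 Pa = 910.6 atm
siltstone: 2385 kg/m³ × 10 m/s² × 5056 m = 1.206×10^8 Pa = 1190 atm
schist: 2810 kg/m³ × 10 m/s² × 810 m = 2.276×10^7 Pa = 224.6 atm
amphibolite: 3043 kg/m³ × 10 m/s² × 9562 m = 2.910×10^8 Pa = 2872 atm
Total = 399.0 + 910.6 + 1190 + 224.6 + 2872 = 5596.0 atm

5600 atm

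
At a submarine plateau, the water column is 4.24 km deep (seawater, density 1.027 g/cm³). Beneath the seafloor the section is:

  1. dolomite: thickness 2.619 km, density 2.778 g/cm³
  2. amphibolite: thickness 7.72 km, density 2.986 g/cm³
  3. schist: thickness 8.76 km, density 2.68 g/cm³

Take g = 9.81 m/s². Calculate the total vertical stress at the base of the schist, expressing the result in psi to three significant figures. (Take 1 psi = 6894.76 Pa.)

seawater: 1027 kg/m³ × 9.81 m/s² × 4240 m = 4.272×10^7 Pa = 6196 psi
dolomite: 2778 kg/m³ × 9.81 m/s² × 2619 m = 7.137×10^7 Pa = 10352 psi
amphibolite: 2986 kg/m³ × 9.81 m/s² × 7720 m = 2.261×10^8 Pa = 32799 psi
schist: 2680 kg/m³ × 9.81 m/s² × 8760 m = 2.303×10^8 Pa = 33403 psi
Total = 6196 + 10352 + 32799 + 33403 = 82749 psi

82700 psi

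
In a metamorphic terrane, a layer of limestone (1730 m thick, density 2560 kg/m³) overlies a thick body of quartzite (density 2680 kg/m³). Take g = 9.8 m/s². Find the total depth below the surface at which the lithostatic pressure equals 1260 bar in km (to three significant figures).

Pressure at base of upper layers: 2560×9.8×1730 = 4.340×10^7 Pa = 434.0 bar
Remaining pressure to be supplied by quartzite: 1.260×10^8 − 4.340×10^7 = 8.260×10^7 Pa
Additional depth in quartzite = 8.260×10^7 Pa / (2680 kg/m³ × 9.8 m/s²) = 3144.9 m
Total depth = 1730 m + 3144.9 m = 4874.9 m
= 4.8749 km

4.87 km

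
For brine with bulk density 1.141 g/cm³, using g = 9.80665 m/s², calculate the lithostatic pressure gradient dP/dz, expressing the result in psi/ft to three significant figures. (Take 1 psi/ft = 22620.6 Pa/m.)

dP/dz = ρg = 1141 kg/m³ × 9.80665 m/s² = 11189 Pa/m
= 11189 Pa/m × (1 psi/ft / 22621 Pa/m) = 0.49465 psi/ft

0.495 psi/ft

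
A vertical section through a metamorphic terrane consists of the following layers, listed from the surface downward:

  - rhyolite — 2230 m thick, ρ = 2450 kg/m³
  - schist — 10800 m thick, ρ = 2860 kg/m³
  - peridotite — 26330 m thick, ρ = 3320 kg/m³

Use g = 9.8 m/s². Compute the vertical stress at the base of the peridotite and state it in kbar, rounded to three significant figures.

rhyolite: 2450 kg/m³ × 9.8 m/s² × 2230 m = 5.354×10^7 Pa = 0.5354 kbar
schist: 2860 kg/m³ × 9.8 m/s² × 10800 m = 3.027×10^8 Pa = 3.027 kbar
peridotite: 3320 kg/m³ × 9.8 m/s² × 26330 m = 8.567×10^8 Pa = 8.567 kbar
Total = 0.5354 + 3.027 + 8.567 = 12.129 kbar

12.1 kbar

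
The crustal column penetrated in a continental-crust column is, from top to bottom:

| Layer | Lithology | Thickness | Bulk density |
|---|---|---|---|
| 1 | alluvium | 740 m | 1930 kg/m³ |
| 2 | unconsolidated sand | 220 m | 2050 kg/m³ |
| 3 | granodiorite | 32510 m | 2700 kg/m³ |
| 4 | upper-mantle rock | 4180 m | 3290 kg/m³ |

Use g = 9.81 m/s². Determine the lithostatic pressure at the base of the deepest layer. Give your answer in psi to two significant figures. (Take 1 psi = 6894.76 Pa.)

150000 psi

alluvium: 1930 kg/m³ × 9.81 m/s² × 740 m = 1.401×10^7 Pa = 2032 psi
unconsolidated sand: 2050 kg/m³ × 9.81 m/s² × 220 m = 4.424×10^6 Pa = 641.7 psi
granodiorite: 2700 kg/m³ × 9.81 m/s² × 32510 m = 8.611×10^8 Pa = 1.249×10^5 psi
upper-mantle rock: 3290 kg/m³ × 9.81 m/s² × 4180 m = 1.349×10^8 Pa = 19567 psi
Total = 2032 + 641.7 + 1.249×10^5 + 19567 = 1.4713×10^5 psi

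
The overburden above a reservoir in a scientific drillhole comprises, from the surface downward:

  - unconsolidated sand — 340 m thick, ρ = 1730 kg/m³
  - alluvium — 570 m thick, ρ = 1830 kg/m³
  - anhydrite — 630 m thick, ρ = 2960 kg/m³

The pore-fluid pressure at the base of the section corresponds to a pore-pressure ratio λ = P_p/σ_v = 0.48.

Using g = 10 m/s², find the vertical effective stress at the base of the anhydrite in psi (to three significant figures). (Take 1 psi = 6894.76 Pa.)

2640 psi

Overburden (lithostatic) stress σ_v:
unconsolidated sand: 1730 kg/m³ × 10 m/s² × 340 m = 5.882×10^6 Pa = 5.882 MPa
alluvium: 1830 kg/m³ × 10 m/s² × 570 m = 1.043×10^7 Pa = 10.43 MPa
anhydrite: 2960 kg/m³ × 10 m/s² × 630 m = 1.865×10^7 Pa = 18.65 MPa
Total = 5.882 + 10.43 + 18.65 = 34.961 MPa
Pore pressure P_p = λ·σ_v = 0.48 × 34.96 MPa = 16.78 MPa
Effective stress σ' = σ_v − P_p = 34.96 − 16.78 = 18.180 MPa = 2636.7 psi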